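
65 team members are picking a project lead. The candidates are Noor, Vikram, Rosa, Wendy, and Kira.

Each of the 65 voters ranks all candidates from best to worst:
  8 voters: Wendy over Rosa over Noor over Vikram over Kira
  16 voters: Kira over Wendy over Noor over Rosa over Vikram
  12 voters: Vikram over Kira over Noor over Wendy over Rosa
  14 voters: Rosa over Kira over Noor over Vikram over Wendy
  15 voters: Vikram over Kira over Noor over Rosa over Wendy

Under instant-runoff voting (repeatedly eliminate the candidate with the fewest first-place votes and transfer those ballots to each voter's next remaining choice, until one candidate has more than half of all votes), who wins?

Round 1: Noor 0, Vikram 27, Rosa 14, Wendy 8, Kira 16. Noor eliminated.
Round 2: Vikram 27, Rosa 14, Wendy 8, Kira 16. Wendy eliminated.
Round 3: Vikram 27, Rosa 22, Kira 16. Kira eliminated.
Round 4: Vikram 27, Rosa 38. Rosa has a majority (≥33).

Rosa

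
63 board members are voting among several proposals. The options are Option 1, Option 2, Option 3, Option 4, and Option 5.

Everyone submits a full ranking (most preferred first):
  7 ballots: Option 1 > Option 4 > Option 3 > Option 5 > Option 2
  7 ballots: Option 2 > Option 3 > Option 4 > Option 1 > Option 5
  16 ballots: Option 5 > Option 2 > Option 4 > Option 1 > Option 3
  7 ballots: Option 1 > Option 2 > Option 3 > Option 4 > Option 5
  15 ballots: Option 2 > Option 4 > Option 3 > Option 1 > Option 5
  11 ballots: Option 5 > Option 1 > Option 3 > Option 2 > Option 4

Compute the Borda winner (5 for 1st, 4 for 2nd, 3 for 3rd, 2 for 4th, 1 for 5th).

Option 2

Option 1: 7×5 + 7×2 + 16×2 + 7×5 + 15×2 + 11×4 = 190
Option 2: 7×1 + 7×5 + 16×4 + 7×4 + 15×5 + 11×2 = 231
Option 3: 7×3 + 7×4 + 16×1 + 7×3 + 15×3 + 11×3 = 164
Option 4: 7×4 + 7×3 + 16×3 + 7×2 + 15×4 + 11×1 = 182
Option 5: 7×2 + 7×1 + 16×5 + 7×1 + 15×1 + 11×5 = 178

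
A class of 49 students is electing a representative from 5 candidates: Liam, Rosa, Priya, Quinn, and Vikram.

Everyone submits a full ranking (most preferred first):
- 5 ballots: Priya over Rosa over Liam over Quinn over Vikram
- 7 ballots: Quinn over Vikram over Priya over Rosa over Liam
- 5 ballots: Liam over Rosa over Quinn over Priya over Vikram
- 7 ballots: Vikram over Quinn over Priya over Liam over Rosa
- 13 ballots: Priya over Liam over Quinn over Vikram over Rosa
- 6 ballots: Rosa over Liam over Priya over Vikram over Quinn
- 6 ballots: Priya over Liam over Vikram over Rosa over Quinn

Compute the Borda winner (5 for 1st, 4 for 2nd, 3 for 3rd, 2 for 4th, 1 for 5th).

Liam: 5×3 + 7×1 + 5×5 + 7×2 + 13×4 + 6×4 + 6×4 = 161
Rosa: 5×4 + 7×2 + 5×4 + 7×1 + 13×1 + 6×5 + 6×2 = 116
Priya: 5×5 + 7×3 + 5×2 + 7×3 + 13×5 + 6×3 + 6×5 = 190
Quinn: 5×2 + 7×5 + 5×3 + 7×4 + 13×3 + 6×1 + 6×1 = 139
Vikram: 5×1 + 7×4 + 5×1 + 7×5 + 13×2 + 6×2 + 6×3 = 129

Priya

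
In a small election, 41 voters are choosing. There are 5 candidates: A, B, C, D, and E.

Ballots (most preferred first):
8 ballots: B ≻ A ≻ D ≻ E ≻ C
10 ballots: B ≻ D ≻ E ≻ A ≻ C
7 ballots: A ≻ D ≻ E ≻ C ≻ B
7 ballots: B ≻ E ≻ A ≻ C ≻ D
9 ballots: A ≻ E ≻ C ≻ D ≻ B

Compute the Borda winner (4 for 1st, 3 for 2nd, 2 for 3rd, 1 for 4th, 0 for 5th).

A: 8×3 + 10×1 + 7×4 + 7×2 + 9×4 = 112
B: 8×4 + 10×4 + 7×0 + 7×4 + 9×0 = 100
C: 8×0 + 10×0 + 7×1 + 7×1 + 9×2 = 32
D: 8×2 + 10×3 + 7×3 + 7×0 + 9×1 = 76
E: 8×1 + 10×2 + 7×2 + 7×3 + 9×3 = 90

A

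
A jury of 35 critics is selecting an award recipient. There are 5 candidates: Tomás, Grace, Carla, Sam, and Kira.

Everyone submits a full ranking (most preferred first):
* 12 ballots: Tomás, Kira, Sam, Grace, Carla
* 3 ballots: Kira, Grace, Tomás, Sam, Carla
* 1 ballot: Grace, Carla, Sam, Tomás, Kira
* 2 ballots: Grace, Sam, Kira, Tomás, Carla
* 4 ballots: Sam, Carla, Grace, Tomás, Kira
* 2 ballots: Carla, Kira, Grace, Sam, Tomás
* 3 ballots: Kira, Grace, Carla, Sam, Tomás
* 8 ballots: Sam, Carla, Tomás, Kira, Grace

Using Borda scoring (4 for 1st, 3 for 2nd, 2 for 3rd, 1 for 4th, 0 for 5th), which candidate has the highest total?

Sam

Tomás: 12×4 + 3×2 + 1×1 + 2×1 + 4×1 + 2×0 + 3×0 + 8×2 = 77
Grace: 12×1 + 3×3 + 1×4 + 2×4 + 4×2 + 2×2 + 3×3 + 8×0 = 54
Carla: 12×0 + 3×0 + 1×3 + 2×0 + 4×3 + 2×4 + 3×2 + 8×3 = 53
Sam: 12×2 + 3×1 + 1×2 + 2×3 + 4×4 + 2×1 + 3×1 + 8×4 = 88
Kira: 12×3 + 3×4 + 1×0 + 2×2 + 4×0 + 2×3 + 3×4 + 8×1 = 78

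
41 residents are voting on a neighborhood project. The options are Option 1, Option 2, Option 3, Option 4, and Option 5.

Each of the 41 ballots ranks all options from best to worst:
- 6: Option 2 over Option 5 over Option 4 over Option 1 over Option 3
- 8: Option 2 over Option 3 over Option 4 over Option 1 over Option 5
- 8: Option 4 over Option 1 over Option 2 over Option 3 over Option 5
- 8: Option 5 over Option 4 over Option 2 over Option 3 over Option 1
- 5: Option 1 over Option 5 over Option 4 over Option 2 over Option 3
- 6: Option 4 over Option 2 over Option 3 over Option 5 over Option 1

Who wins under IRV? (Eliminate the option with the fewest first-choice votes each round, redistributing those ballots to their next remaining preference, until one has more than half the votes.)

Option 4

Round 1: Option 1 5, Option 2 14, Option 3 0, Option 4 14, Option 5 8. Option 3 eliminated.
Round 2: Option 1 5, Option 2 14, Option 4 14, Option 5 8. Option 1 eliminated.
Round 3: Option 2 14, Option 4 14, Option 5 13. Option 5 eliminated.
Round 4: Option 2 14, Option 4 27. Option 4 has a majority (≥21).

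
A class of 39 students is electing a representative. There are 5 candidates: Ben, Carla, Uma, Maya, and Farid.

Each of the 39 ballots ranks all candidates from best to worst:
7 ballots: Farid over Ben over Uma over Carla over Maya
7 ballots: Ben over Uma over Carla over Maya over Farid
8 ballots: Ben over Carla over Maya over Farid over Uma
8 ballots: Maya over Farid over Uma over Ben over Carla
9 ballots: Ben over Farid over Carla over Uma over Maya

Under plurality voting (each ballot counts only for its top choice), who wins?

First-place votes: Ben 24, Carla 0, Uma 0, Maya 8, Farid 7.

Ben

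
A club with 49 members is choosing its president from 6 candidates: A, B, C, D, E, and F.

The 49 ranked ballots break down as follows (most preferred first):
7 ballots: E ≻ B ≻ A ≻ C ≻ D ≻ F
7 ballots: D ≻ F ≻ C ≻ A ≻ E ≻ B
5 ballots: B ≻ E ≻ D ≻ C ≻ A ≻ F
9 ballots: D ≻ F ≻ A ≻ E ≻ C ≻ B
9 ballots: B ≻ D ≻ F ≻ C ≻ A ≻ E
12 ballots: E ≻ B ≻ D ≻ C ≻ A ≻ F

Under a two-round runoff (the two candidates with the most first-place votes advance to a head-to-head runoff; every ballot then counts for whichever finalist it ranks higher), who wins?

D

Round 1 first-place votes: A 0, B 14, C 0, D 16, E 19, F 0. E and D advance.
Runoff: E is ranked above D on 24 ballots, D above E on 25.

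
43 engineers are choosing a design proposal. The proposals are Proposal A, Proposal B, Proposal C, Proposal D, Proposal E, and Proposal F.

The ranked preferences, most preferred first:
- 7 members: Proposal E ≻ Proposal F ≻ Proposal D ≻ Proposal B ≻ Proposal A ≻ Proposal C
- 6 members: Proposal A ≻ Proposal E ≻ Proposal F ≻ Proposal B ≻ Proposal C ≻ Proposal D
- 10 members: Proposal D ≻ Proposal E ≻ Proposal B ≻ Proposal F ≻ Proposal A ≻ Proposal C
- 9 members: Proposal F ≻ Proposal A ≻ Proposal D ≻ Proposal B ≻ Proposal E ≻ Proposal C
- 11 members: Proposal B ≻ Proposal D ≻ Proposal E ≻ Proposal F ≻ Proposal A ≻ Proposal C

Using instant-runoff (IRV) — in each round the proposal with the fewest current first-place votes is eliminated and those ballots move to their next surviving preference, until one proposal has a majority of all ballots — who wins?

Round 1: Proposal A 6, Proposal B 11, Proposal C 0, Proposal D 10, Proposal E 7, Proposal F 9. Proposal C eliminated.
Round 2: Proposal A 6, Proposal B 11, Proposal D 10, Proposal E 7, Proposal F 9. Proposal A eliminated.
Round 3: Proposal B 11, Proposal D 10, Proposal E 13, Proposal F 9. Proposal F eliminated.
Round 4: Proposal B 11, Proposal D 19, Proposal E 13. Proposal B eliminated.
Round 5: Proposal D 30, Proposal E 13. Proposal D has a majority (≥22).

Proposal D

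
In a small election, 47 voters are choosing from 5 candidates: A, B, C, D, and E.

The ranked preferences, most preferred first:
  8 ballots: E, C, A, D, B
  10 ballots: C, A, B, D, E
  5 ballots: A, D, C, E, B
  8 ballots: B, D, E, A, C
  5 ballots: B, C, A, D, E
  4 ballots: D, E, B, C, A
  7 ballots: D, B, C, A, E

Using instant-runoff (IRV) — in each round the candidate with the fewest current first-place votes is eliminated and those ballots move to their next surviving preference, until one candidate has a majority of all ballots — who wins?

D

Round 1: A 5, B 13, C 10, D 11, E 8. A eliminated.
Round 2: B 13, C 10, D 16, E 8. E eliminated.
Round 3: B 13, C 18, D 16. B eliminated.
Round 4: C 23, D 24. D has a majority (≥24).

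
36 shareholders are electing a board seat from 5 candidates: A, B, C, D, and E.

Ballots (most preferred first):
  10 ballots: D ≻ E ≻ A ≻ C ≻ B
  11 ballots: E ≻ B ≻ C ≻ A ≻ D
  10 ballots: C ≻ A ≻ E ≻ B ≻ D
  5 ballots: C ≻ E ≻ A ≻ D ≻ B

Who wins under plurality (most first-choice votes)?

First-place votes: A 0, B 0, C 15, D 10, E 11.

C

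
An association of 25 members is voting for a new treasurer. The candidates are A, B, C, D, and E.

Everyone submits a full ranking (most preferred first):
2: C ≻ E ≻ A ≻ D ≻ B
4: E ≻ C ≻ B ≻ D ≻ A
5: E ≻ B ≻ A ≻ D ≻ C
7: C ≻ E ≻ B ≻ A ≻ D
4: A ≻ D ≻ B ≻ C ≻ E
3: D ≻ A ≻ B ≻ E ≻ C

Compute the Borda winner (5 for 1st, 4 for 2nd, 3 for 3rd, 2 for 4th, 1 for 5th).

A: 2×3 + 4×1 + 5×3 + 7×2 + 4×5 + 3×4 = 71
B: 2×1 + 4×3 + 5×4 + 7×3 + 4×3 + 3×3 = 76
C: 2×5 + 4×4 + 5×1 + 7×5 + 4×2 + 3×1 = 77
D: 2×2 + 4×2 + 5×2 + 7×1 + 4×4 + 3×5 = 60
E: 2×4 + 4×5 + 5×5 + 7×4 + 4×1 + 3×2 = 91

E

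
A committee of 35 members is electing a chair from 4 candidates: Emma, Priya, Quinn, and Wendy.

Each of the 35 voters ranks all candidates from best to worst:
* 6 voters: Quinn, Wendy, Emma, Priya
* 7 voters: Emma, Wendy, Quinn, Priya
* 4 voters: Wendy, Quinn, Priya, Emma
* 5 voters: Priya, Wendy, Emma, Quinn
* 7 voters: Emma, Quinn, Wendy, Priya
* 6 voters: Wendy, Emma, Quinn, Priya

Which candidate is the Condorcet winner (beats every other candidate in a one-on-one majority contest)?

Wendy

Wendy vs Emma: 21–14
Wendy vs Priya: 30–5
Wendy vs Quinn: 22–13
Wendy beats every other candidate.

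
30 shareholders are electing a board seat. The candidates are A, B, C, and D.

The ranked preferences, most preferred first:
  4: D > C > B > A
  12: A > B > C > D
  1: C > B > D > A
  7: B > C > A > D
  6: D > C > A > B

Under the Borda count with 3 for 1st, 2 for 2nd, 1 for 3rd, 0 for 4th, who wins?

A: 4×0 + 12×3 + 1×0 + 7×1 + 6×1 = 49
B: 4×1 + 12×2 + 1×2 + 7×3 + 6×0 = 51
C: 4×2 + 12×1 + 1×3 + 7×2 + 6×2 = 49
D: 4×3 + 12×0 + 1×1 + 7×0 + 6×3 = 31

B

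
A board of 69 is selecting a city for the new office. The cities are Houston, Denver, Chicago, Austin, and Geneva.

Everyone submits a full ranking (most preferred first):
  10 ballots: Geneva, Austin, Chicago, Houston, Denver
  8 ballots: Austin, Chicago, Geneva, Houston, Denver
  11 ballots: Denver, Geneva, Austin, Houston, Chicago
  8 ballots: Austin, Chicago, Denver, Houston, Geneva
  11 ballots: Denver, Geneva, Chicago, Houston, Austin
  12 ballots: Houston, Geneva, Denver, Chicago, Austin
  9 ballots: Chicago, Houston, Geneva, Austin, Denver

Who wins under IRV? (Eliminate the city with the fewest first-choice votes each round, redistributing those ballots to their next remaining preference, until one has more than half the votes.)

Austin

Round 1: Houston 12, Denver 22, Chicago 9, Austin 16, Geneva 10. Chicago eliminated.
Round 2: Houston 21, Denver 22, Austin 16, Geneva 10. Geneva eliminated.
Round 3: Houston 21, Denver 22, Austin 26. Houston eliminated.
Round 4: Denver 34, Austin 35. Austin has a majority (≥35).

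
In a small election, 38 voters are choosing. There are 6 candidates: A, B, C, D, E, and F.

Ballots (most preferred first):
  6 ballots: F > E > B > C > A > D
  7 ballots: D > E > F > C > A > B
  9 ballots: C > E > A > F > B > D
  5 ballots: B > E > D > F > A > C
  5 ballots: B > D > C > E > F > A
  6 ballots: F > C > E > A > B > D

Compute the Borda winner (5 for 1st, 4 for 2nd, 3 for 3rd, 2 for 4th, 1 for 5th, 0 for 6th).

A: 6×1 + 7×1 + 9×3 + 5×1 + 5×0 + 6×2 = 57
B: 6×3 + 7×0 + 9×1 + 5×5 + 5×5 + 6×1 = 83
C: 6×2 + 7×2 + 9×5 + 5×0 + 5×3 + 6×4 = 110
D: 6×0 + 7×5 + 9×0 + 5×3 + 5×4 + 6×0 = 70
E: 6×4 + 7×4 + 9×4 + 5×4 + 5×2 + 6×3 = 136
F: 6×5 + 7×3 + 9×2 + 5×2 + 5×1 + 6×5 = 114

E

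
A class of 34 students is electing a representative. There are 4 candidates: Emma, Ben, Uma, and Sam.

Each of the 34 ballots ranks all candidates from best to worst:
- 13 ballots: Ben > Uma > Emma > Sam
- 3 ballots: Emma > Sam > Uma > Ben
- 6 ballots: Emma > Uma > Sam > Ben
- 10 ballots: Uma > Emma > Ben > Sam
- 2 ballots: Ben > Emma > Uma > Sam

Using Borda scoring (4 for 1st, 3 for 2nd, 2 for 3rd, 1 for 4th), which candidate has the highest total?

Emma: 13×2 + 3×4 + 6×4 + 10×3 + 2×3 = 98
Ben: 13×4 + 3×1 + 6×1 + 10×2 + 2×4 = 89
Uma: 13×3 + 3×2 + 6×3 + 10×4 + 2×2 = 107
Sam: 13×1 + 3×3 + 6×2 + 10×1 + 2×1 = 46

Uma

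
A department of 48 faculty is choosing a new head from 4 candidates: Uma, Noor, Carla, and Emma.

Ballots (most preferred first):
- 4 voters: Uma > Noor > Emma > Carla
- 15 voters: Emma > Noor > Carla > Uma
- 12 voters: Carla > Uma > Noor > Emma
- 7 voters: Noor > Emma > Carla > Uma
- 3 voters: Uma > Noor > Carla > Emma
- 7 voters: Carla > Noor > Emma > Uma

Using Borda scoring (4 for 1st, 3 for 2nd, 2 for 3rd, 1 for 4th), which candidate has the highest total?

Uma: 4×4 + 15×1 + 12×3 + 7×1 + 3×4 + 7×1 = 93
Noor: 4×3 + 15×3 + 12×2 + 7×4 + 3×3 + 7×3 = 139
Carla: 4×1 + 15×2 + 12×4 + 7×2 + 3×2 + 7×4 = 130
Emma: 4×2 + 15×4 + 12×1 + 7×3 + 3×1 + 7×2 = 118

Noor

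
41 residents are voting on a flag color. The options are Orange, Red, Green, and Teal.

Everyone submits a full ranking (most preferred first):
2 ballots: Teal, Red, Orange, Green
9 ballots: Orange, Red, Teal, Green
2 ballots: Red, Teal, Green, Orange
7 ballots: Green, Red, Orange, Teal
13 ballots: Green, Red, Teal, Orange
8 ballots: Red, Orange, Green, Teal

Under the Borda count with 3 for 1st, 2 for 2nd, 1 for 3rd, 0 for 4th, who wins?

Red

Orange: 2×1 + 9×3 + 2×0 + 7×1 + 13×0 + 8×2 = 52
Red: 2×2 + 9×2 + 2×3 + 7×2 + 13×2 + 8×3 = 92
Green: 2×0 + 9×0 + 2×1 + 7×3 + 13×3 + 8×1 = 70
Teal: 2×3 + 9×1 + 2×2 + 7×0 + 13×1 + 8×0 = 32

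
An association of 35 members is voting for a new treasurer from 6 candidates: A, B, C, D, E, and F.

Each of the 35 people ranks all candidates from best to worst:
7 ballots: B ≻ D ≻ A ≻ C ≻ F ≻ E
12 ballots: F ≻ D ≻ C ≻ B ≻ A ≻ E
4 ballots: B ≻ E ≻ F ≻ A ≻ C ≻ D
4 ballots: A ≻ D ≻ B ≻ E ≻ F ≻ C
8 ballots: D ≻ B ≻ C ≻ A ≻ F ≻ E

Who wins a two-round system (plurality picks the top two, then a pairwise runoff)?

Round 1 first-place votes: A 4, B 11, C 0, D 8, E 0, F 12. F and B advance.
Runoff: F is ranked above B on 12 ballots, B above F on 23.

B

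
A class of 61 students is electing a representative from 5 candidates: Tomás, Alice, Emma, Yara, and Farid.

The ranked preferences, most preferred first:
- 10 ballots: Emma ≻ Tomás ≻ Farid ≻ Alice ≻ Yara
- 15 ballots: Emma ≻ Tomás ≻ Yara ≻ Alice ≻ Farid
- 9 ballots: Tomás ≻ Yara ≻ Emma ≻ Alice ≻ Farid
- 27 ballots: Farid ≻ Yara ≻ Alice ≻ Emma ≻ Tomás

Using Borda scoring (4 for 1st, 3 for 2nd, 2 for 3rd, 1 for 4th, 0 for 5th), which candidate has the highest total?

Tomás: 10×3 + 15×3 + 9×4 + 27×0 = 111
Alice: 10×1 + 15×1 + 9×1 + 27×2 = 88
Emma: 10×4 + 15×4 + 9×2 + 27×1 = 145
Yara: 10×0 + 15×2 + 9×3 + 27×3 = 138
Farid: 10×2 + 15×0 + 9×0 + 27×4 = 128

Emma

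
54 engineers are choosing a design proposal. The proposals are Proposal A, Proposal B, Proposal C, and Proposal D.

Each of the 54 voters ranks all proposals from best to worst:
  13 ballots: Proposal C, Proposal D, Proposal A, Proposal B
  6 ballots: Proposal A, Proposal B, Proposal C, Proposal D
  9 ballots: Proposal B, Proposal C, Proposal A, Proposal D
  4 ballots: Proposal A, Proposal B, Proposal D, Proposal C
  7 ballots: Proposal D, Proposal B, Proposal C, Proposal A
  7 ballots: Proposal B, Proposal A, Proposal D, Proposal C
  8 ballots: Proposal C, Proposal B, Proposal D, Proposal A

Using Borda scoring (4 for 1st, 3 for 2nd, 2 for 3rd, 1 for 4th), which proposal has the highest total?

Proposal B

Proposal A: 13×2 + 6×4 + 9×2 + 4×4 + 7×1 + 7×3 + 8×1 = 120
Proposal B: 13×1 + 6×3 + 9×4 + 4×3 + 7×3 + 7×4 + 8×3 = 152
Proposal C: 13×4 + 6×2 + 9×3 + 4×1 + 7×2 + 7×1 + 8×4 = 148
Proposal D: 13×3 + 6×1 + 9×1 + 4×2 + 7×4 + 7×2 + 8×2 = 120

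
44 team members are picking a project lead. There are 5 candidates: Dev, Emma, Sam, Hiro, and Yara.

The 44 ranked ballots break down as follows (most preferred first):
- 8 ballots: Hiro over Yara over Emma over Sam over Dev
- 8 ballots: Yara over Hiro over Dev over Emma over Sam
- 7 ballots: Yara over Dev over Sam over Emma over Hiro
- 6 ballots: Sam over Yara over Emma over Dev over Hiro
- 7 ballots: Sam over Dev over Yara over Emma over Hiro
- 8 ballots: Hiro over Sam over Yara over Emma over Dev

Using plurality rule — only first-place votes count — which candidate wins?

Hiro

First-place votes: Dev 0, Emma 0, Sam 13, Hiro 16, Yara 15.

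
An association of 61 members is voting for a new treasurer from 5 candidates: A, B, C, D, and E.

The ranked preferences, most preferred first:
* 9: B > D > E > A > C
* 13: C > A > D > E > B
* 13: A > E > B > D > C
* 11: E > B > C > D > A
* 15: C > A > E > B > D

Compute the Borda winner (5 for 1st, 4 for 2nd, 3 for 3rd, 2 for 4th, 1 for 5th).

A

A: 9×2 + 13×4 + 13×5 + 11×1 + 15×4 = 206
B: 9×5 + 13×1 + 13×3 + 11×4 + 15×2 = 171
C: 9×1 + 13×5 + 13×1 + 11×3 + 15×5 = 195
D: 9×4 + 13×3 + 13×2 + 11×2 + 15×1 = 138
E: 9×3 + 13×2 + 13×4 + 11×5 + 15×3 = 205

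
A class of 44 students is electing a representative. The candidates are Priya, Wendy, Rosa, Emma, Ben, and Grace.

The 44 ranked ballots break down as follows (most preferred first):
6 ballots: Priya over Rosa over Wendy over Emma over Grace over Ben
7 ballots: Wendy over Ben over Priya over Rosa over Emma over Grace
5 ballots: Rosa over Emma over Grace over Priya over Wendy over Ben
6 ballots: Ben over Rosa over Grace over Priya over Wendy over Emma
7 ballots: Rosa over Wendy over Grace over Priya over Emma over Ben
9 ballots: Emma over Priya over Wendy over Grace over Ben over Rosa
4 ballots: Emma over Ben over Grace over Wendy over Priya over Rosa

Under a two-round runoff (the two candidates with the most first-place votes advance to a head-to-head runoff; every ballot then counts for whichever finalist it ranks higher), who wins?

Round 1 first-place votes: Priya 6, Wendy 7, Rosa 12, Emma 13, Ben 6, Grace 0. Emma and Rosa advance.
Runoff: Emma is ranked above Rosa on 13 ballots, Rosa above Emma on 31.

Rosa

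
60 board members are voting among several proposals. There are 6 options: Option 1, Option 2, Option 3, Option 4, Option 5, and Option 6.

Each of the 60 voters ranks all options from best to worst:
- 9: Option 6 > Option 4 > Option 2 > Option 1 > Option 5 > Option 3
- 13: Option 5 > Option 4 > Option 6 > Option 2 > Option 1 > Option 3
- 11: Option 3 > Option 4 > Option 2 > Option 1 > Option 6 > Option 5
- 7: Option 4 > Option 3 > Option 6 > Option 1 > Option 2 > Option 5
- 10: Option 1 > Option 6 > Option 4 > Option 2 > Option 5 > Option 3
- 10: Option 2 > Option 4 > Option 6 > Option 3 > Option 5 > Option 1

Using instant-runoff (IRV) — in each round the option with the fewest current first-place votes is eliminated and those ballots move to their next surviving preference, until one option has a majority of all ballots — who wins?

Option 2

Round 1: Option 1 10, Option 2 10, Option 3 11, Option 4 7, Option 5 13, Option 6 9. Option 4 eliminated.
Round 2: Option 1 10, Option 2 10, Option 3 18, Option 5 13, Option 6 9. Option 6 eliminated.
Round 3: Option 1 10, Option 2 19, Option 3 18, Option 5 13. Option 1 eliminated.
Round 4: Option 2 29, Option 3 18, Option 5 13. Option 5 eliminated.
Round 5: Option 2 42, Option 3 18. Option 2 has a majority (≥31).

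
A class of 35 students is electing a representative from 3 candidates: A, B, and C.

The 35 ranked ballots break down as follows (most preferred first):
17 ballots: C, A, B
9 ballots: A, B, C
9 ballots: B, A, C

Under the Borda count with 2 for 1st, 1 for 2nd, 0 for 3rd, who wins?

A: 17×1 + 9×2 + 9×1 = 44
B: 17×0 + 9×1 + 9×2 = 27
C: 17×2 + 9×0 + 9×0 = 34

A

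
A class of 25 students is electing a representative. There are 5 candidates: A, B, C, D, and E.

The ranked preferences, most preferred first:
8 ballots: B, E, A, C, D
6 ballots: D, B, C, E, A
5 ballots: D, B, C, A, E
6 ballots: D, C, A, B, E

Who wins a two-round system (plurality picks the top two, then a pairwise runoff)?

Round 1 first-place votes: A 0, B 8, C 0, D 17, E 0. D and B advance.
Runoff: D is ranked above B on 17 ballots, B above D on 8.

D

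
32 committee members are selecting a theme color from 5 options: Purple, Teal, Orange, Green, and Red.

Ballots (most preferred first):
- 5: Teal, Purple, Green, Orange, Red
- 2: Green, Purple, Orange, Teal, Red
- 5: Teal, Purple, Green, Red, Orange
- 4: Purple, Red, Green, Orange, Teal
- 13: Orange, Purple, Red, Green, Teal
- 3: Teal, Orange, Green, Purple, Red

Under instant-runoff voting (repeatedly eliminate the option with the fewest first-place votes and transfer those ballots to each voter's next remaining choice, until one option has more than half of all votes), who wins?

Orange

Round 1: Purple 4, Teal 13, Orange 13, Green 2, Red 0. Red eliminated.
Round 2: Purple 4, Teal 13, Orange 13, Green 2. Green eliminated.
Round 3: Purple 6, Teal 13, Orange 13. Purple eliminated.
Round 4: Teal 13, Orange 19. Orange has a majority (≥17).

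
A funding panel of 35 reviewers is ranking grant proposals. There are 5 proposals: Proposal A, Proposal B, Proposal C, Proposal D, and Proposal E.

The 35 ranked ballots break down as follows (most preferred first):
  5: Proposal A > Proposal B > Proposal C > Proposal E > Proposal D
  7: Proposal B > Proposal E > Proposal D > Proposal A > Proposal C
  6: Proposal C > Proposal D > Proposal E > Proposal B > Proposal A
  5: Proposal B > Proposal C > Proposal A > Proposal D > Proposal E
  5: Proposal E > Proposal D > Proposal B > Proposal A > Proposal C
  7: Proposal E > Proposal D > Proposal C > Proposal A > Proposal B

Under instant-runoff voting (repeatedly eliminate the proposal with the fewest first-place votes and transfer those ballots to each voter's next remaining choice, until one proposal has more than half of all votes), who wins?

Proposal E

Round 1: Proposal A 5, Proposal B 12, Proposal C 6, Proposal D 0, Proposal E 12. Proposal D eliminated.
Round 2: Proposal A 5, Proposal B 12, Proposal C 6, Proposal E 12. Proposal A eliminated.
Round 3: Proposal B 17, Proposal C 6, Proposal E 12. Proposal C eliminated.
Round 4: Proposal B 17, Proposal E 18. Proposal E has a majority (≥18).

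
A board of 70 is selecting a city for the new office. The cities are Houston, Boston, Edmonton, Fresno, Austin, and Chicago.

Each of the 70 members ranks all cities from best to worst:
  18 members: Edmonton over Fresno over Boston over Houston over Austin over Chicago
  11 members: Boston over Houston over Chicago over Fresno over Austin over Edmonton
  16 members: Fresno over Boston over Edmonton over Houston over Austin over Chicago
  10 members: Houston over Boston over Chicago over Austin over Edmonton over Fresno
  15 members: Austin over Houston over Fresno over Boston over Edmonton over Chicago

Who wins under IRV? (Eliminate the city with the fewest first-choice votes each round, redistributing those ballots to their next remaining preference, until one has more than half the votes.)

Fresno

Round 1: Houston 10, Boston 11, Edmonton 18, Fresno 16, Austin 15, Chicago 0. Chicago eliminated.
Round 2: Houston 10, Boston 11, Edmonton 18, Fresno 16, Austin 15. Houston eliminated.
Round 3: Boston 21, Edmonton 18, Fresno 16, Austin 15. Austin eliminated.
Round 4: Boston 21, Edmonton 18, Fresno 31. Edmonton eliminated.
Round 5: Boston 21, Fresno 49. Fresno has a majority (≥36).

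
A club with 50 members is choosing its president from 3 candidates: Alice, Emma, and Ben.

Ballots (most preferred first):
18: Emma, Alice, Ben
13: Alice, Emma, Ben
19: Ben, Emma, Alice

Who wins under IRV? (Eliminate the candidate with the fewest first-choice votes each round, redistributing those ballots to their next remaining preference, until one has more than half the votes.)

Round 1: Alice 13, Emma 18, Ben 19. Alice eliminated.
Round 2: Emma 31, Ben 19. Emma has a majority (≥26).

Emma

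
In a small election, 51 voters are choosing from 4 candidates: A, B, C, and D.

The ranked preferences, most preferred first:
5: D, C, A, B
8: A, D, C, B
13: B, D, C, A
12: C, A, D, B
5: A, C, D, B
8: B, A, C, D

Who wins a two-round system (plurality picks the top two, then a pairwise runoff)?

A

Round 1 first-place votes: A 13, B 21, C 12, D 5. B and A advance.
Runoff: B is ranked above A on 21 ballots, A above B on 30.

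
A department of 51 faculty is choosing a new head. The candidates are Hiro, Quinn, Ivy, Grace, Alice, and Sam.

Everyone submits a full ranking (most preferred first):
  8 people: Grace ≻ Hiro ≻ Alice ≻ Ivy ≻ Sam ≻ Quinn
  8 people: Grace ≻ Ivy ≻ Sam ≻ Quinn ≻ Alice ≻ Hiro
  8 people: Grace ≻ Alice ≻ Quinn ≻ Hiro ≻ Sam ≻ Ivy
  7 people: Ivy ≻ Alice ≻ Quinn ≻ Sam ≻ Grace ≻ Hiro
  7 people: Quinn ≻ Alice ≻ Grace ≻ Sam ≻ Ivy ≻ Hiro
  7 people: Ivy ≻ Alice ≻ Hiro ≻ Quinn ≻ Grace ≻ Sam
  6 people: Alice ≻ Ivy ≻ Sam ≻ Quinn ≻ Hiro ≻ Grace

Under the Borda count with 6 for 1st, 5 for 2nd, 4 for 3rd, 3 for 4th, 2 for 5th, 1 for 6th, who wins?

Alice

Hiro: 8×5 + 8×1 + 8×3 + 7×1 + 7×1 + 7×4 + 6×2 = 126
Quinn: 8×1 + 8×3 + 8×4 + 7×4 + 7×6 + 7×3 + 6×3 = 173
Ivy: 8×3 + 8×5 + 8×1 + 7×6 + 7×2 + 7×6 + 6×5 = 200
Grace: 8×6 + 8×6 + 8×6 + 7×2 + 7×4 + 7×2 + 6×1 = 206
Alice: 8×4 + 8×2 + 8×5 + 7×5 + 7×5 + 7×5 + 6×6 = 229
Sam: 8×2 + 8×4 + 8×2 + 7×3 + 7×3 + 7×1 + 6×4 = 137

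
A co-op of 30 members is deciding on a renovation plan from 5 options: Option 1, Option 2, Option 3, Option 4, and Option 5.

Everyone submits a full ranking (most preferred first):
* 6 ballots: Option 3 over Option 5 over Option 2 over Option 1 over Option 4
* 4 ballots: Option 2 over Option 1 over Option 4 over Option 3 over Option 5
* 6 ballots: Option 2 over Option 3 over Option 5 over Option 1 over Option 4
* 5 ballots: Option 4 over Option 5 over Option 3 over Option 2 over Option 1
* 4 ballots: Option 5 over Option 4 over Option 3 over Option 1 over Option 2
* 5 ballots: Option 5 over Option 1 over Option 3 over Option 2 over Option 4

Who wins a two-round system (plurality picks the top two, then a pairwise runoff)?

Option 5

Round 1 first-place votes: Option 1 0, Option 2 10, Option 3 6, Option 4 5, Option 5 9. Option 2 and Option 5 advance.
Runoff: Option 2 is ranked above Option 5 on 10 ballots, Option 5 above Option 2 on 20.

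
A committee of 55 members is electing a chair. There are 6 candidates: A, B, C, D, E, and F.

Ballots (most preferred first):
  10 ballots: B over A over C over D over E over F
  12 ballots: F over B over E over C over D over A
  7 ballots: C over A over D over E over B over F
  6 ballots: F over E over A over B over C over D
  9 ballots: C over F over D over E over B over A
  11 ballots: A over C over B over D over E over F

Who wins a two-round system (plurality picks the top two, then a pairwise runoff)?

Round 1 first-place votes: A 11, B 10, C 16, D 0, E 0, F 18. F and C advance.
Runoff: F is ranked above C on 18 ballots, C above F on 37.

C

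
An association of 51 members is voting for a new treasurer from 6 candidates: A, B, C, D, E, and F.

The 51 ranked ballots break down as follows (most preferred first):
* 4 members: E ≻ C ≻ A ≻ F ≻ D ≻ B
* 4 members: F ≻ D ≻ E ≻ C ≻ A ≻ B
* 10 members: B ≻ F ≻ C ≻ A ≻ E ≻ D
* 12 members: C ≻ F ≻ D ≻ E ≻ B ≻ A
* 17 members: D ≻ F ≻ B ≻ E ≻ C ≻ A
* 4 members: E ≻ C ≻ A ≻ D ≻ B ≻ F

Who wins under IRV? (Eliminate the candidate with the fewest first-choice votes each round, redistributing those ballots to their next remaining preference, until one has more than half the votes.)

Round 1: A 0, B 10, C 12, D 17, E 8, F 4. A eliminated.
Round 2: B 10, C 12, D 17, E 8, F 4. F eliminated.
Round 3: B 10, C 12, D 21, E 8. E eliminated.
Round 4: B 10, C 20, D 21. B eliminated.
Round 5: C 30, D 21. C has a majority (≥26).

C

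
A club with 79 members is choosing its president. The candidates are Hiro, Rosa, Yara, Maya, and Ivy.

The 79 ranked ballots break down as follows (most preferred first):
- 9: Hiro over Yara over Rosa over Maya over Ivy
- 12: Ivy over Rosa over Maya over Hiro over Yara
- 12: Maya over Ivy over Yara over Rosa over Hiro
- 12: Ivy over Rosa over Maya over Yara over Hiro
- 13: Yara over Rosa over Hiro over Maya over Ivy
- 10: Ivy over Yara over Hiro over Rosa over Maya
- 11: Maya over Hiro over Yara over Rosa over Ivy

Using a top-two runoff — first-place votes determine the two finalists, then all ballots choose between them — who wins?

Maya

Round 1 first-place votes: Hiro 9, Rosa 0, Yara 13, Maya 23, Ivy 34. Ivy and Maya advance.
Runoff: Ivy is ranked above Maya on 34 ballots, Maya above Ivy on 45.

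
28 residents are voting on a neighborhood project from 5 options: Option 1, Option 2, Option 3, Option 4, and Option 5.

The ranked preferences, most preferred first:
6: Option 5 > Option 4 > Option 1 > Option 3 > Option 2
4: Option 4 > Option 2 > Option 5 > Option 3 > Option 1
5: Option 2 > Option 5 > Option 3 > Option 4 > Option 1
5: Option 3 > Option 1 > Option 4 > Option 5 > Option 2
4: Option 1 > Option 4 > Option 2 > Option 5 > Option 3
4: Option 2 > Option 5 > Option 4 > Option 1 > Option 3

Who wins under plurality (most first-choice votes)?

First-place votes: Option 1 4, Option 2 9, Option 3 5, Option 4 4, Option 5 6.

Option 2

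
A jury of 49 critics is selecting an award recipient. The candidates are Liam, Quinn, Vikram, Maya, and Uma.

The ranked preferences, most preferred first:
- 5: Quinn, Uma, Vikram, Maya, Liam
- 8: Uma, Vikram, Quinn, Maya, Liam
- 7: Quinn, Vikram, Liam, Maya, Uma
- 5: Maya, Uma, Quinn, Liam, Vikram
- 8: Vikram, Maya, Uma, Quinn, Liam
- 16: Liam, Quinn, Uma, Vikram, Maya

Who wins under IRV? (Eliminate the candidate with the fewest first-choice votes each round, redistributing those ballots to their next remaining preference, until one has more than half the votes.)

Round 1: Liam 16, Quinn 12, Vikram 8, Maya 5, Uma 8. Maya eliminated.
Round 2: Liam 16, Quinn 12, Vikram 8, Uma 13. Vikram eliminated.
Round 3: Liam 16, Quinn 12, Uma 21. Quinn eliminated.
Round 4: Liam 23, Uma 26. Uma has a majority (≥25).

Uma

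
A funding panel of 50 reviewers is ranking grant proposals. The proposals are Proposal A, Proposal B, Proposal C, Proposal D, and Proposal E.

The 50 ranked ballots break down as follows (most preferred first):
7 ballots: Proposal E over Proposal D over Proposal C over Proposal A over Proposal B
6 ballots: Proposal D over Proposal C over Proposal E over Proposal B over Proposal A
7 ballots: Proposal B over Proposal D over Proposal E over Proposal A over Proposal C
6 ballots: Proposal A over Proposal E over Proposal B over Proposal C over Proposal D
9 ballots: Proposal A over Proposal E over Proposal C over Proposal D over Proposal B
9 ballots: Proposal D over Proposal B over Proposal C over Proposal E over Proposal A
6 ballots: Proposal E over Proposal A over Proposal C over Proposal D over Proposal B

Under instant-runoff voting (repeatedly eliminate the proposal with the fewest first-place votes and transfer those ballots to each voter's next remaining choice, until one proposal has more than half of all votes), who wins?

Round 1: Proposal A 15, Proposal B 7, Proposal C 0, Proposal D 15, Proposal E 13. Proposal C eliminated.
Round 2: Proposal A 15, Proposal B 7, Proposal D 15, Proposal E 13. Proposal B eliminated.
Round 3: Proposal A 15, Proposal D 22, Proposal E 13. Proposal E eliminated.
Round 4: Proposal A 21, Proposal D 29. Proposal D has a majority (≥26).

Proposal D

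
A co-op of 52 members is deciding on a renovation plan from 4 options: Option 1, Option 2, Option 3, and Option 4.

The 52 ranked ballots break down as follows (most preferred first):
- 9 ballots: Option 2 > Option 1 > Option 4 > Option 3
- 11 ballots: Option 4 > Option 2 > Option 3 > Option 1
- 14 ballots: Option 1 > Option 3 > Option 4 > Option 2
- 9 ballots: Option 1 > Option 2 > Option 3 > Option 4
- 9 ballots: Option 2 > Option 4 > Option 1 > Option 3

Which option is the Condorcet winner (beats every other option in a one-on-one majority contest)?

Option 2 vs Option 1: 29–23
Option 2 vs Option 3: 38–14
Option 2 vs Option 4: 27–25
Option 2 beats every other option.

Option 2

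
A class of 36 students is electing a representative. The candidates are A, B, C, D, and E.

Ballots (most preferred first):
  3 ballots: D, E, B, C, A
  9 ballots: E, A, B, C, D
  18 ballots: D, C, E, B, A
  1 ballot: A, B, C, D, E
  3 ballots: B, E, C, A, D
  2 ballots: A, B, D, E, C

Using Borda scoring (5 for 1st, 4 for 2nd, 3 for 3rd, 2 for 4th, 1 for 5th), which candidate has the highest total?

A: 3×1 + 9×4 + 18×1 + 1×5 + 3×2 + 2×5 = 78
B: 3×3 + 9×3 + 18×2 + 1×4 + 3×5 + 2×4 = 99
C: 3×2 + 9×2 + 18×4 + 1×3 + 3×3 + 2×1 = 110
D: 3×5 + 9×1 + 18×5 + 1×2 + 3×1 + 2×3 = 125
E: 3×4 + 9×5 + 18×3 + 1×1 + 3×4 + 2×2 = 128

E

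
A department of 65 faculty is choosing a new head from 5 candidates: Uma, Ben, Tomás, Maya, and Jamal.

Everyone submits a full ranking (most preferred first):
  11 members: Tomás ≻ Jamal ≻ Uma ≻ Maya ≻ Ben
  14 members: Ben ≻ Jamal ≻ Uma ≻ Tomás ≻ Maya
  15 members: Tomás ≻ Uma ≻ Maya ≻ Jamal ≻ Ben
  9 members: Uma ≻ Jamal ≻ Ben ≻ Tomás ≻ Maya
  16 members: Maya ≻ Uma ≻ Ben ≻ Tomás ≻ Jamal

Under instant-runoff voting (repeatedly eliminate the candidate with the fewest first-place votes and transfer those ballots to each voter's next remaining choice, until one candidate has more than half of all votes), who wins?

Round 1: Uma 9, Ben 14, Tomás 26, Maya 16, Jamal 0. Jamal eliminated.
Round 2: Uma 9, Ben 14, Tomás 26, Maya 16. Uma eliminated.
Round 3: Ben 23, Tomás 26, Maya 16. Maya eliminated.
Round 4: Ben 39, Tomás 26. Ben has a majority (≥33).

Ben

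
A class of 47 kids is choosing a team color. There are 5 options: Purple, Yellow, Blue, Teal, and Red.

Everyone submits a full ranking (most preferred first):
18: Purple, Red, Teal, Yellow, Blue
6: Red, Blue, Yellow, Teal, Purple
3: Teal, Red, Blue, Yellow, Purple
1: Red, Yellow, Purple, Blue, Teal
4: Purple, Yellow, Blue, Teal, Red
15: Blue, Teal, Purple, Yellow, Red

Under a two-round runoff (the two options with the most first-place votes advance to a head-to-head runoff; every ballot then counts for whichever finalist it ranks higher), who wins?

Blue

Round 1 first-place votes: Purple 22, Yellow 0, Blue 15, Teal 3, Red 7. Purple and Blue advance.
Runoff: Purple is ranked above Blue on 23 ballots, Blue above Purple on 24.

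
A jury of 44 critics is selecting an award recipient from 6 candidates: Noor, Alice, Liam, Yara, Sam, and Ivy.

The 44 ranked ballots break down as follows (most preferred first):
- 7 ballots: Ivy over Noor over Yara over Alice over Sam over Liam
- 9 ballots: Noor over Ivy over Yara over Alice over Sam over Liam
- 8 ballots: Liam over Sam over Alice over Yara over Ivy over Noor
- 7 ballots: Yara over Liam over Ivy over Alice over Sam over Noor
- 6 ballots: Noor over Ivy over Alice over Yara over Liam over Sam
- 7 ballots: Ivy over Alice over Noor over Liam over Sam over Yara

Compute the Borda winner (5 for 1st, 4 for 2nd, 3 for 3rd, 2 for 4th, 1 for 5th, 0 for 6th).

Noor: 7×4 + 9×5 + 8×0 + 7×0 + 6×5 + 7×3 = 124
Alice: 7×2 + 9×2 + 8×3 + 7×2 + 6×3 + 7×4 = 116
Liam: 7×0 + 9×0 + 8×5 + 7×4 + 6×1 + 7×2 = 88
Yara: 7×3 + 9×3 + 8×2 + 7×5 + 6×2 + 7×0 = 111
Sam: 7×1 + 9×1 + 8×4 + 7×1 + 6×0 + 7×1 = 62
Ivy: 7×5 + 9×4 + 8×1 + 7×3 + 6×4 + 7×5 = 159

Ivy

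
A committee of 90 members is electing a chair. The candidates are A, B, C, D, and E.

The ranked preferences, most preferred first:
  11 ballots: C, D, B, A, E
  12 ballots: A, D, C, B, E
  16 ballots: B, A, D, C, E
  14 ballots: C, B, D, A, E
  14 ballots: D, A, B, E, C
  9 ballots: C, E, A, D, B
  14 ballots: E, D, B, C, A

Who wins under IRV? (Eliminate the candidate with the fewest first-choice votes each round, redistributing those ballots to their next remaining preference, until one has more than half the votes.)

D

Round 1: A 12, B 16, C 34, D 14, E 14. A eliminated.
Round 2: B 16, C 34, D 26, E 14. E eliminated.
Round 3: B 16, C 34, D 40. B eliminated.
Round 4: C 34, D 56. D has a majority (≥46).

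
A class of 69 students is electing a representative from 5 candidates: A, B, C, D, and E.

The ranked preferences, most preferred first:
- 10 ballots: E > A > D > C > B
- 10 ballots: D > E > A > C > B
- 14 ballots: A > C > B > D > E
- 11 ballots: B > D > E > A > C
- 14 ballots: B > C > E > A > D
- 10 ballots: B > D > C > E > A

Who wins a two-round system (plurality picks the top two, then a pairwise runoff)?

B

Round 1 first-place votes: A 14, B 35, C 0, D 10, E 10. B and A advance.
Runoff: B is ranked above A on 35 ballots, A above B on 34.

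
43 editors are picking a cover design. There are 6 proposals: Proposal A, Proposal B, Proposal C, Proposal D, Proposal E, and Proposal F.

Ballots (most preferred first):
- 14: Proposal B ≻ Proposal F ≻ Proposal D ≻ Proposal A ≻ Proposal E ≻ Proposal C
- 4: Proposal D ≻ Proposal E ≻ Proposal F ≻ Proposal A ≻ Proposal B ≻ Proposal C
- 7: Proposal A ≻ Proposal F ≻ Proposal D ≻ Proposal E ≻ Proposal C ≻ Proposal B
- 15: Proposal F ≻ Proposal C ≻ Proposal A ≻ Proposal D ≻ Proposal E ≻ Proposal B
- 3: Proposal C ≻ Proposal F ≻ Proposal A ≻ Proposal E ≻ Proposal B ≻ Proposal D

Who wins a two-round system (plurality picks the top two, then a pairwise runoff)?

Round 1 first-place votes: Proposal A 7, Proposal B 14, Proposal C 3, Proposal D 4, Proposal E 0, Proposal F 15. Proposal F and Proposal B advance.
Runoff: Proposal F is ranked above Proposal B on 29 ballots, Proposal B above Proposal F on 14.

Proposal F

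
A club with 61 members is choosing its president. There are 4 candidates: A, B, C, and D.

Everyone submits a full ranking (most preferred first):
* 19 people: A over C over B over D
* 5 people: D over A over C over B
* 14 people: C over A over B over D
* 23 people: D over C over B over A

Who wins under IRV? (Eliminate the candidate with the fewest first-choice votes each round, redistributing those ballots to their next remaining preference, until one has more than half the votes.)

A

Round 1: A 19, B 0, C 14, D 28. B eliminated.
Round 2: A 19, C 14, D 28. C eliminated.
Round 3: A 33, D 28. A has a majority (≥31).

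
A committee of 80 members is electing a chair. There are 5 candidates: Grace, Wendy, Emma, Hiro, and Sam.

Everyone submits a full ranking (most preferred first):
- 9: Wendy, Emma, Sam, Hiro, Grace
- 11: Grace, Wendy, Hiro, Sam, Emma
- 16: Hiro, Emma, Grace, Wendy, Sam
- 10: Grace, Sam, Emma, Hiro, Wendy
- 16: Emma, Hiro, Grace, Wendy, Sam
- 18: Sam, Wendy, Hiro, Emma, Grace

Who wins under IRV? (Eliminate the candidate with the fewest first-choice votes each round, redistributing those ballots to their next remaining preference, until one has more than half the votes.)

Round 1: Grace 21, Wendy 9, Emma 16, Hiro 16, Sam 18. Wendy eliminated.
Round 2: Grace 21, Emma 25, Hiro 16, Sam 18. Hiro eliminated.
Round 3: Grace 21, Emma 41, Sam 18. Emma has a majority (≥41).

Emma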